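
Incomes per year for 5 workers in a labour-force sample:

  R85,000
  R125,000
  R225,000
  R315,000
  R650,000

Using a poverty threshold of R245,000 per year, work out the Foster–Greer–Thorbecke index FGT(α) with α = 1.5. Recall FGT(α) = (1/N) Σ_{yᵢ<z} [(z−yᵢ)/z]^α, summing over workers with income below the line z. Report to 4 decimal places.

0.1788

Below z: R85,000, R125,000, R225,000 (q = 3 of N = 5).
Shortfall ratios: (245000−85000)/245000 = 0.6531; (245000−125000)/245000 = 0.4898; (245000−225000)/245000 = 0.0816.
Raised to α = 1.5: 0.52775; 0.34279; 0.02332.
Sum = 0.893863; FGT(1.5) = 0.893863 / 5 = 0.1788.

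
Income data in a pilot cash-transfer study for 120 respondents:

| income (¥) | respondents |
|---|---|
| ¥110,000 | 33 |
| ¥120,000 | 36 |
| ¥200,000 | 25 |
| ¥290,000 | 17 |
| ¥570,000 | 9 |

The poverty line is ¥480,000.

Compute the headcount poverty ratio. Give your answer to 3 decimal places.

111 of the 120 respondents have income below ¥480,000.
H = 111/120 = 0.925.

0.925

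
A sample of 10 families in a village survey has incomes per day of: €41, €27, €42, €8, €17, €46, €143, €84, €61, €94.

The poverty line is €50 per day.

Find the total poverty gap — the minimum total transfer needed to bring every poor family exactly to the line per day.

Poor units: €8, €17, €27, €41, €42, €46 (q = 6 of N = 10).
Individual gaps: 50−8 = 42; 50−17 = 33; 50−27 = 23; 50−41 = 9; 50−42 = 8; 50−46 = 4.
Aggregate gap = €119.

€119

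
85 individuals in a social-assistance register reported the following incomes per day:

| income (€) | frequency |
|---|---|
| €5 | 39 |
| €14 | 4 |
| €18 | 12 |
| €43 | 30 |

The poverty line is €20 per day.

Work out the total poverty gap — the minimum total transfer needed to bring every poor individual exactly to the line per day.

Below the line: 39×€5, 4×€14, 12×€18 (q = 55 of N = 85).
Individual gaps: 39×(20−5) = 585; 4×(20−14) = 24; 12×(20−18) = 24.
Aggregate gap = €633.

€633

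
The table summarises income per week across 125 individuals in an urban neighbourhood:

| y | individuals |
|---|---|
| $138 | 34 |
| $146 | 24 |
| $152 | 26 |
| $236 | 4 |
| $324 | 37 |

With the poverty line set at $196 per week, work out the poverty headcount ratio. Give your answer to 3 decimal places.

0.672

84 of the 125 individuals have income below $196.
H = 84/125 = 0.672.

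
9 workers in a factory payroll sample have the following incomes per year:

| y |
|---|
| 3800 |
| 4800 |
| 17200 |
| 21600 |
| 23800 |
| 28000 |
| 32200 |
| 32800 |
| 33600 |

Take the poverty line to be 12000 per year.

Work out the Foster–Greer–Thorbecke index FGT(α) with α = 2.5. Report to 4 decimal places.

Incomes under z: 3800, 4800 (q = 2 of N = 9).
Normalized shortfalls: (12000−3800)/12000 = 0.6833; (12000−4800)/12000 = 0.6000.
Raised to α = 2.5: 0.38599; 0.27885.
Sum = 0.664850; FGT(2.5) = 0.664850 / 9 = 0.0739.

0.0739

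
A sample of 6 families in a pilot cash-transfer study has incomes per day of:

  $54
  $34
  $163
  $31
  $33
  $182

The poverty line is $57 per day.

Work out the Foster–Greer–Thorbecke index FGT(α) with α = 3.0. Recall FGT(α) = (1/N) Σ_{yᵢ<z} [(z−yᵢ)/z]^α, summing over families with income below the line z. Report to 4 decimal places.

0.0392

Below z: $31, $33, $34, $54 (q = 4 of N = 6).
Shortfall ratios: (57−31)/57 = 0.4561; (57−33)/57 = 0.4211; (57−34)/57 = 0.4035; (57−54)/57 = 0.0526.
Raised to α = 3.0: 0.09491; 0.07465; 0.06570; 0.00015.
Sum = 0.235398; FGT(3.0) = 0.235398 / 6 = 0.0392.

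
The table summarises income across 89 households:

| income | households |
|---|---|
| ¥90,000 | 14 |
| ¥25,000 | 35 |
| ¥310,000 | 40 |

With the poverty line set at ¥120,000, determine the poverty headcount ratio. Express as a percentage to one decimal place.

49 of the 89 households have income below ¥120,000.
H = 49/89 = 55.1%.

55.1%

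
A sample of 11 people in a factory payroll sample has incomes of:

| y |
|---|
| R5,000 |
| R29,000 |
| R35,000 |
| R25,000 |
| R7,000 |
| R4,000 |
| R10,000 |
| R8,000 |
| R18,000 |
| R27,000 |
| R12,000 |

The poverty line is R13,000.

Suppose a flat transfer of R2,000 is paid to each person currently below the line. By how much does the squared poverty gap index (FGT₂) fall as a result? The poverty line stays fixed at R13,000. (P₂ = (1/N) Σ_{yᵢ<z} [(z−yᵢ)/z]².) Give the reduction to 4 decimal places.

Before: below the line — R4,000, R5,000, R7,000, R8,000, R10,000, R12,000; squared poverty gap index (FGT₂) = 0.116192.
After the R2,000 transfer: below the line — R6,000, R7,000, R9,000, R10,000, R12,000; squared poverty gap index (FGT₂) = 0.059710.
Reduction = 0.116192 − 0.059710 = 0.0565.

0.0565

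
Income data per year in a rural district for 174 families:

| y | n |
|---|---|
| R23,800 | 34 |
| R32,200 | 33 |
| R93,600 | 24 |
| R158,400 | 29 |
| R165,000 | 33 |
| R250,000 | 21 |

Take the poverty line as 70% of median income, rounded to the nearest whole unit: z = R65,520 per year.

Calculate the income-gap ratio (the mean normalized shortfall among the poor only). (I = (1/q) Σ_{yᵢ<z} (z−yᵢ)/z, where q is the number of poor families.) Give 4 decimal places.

0.5736

Below the line: 34×R23,800, 33×R32,200 (q = 67 of N = 174).
Shortfall ratios (z−y)/z: 0.6368 (×34), 0.5085 (×33); sum = 38.431624.
I averages over the q = 67 poor units only: 38.431624 / 67 = 0.5736.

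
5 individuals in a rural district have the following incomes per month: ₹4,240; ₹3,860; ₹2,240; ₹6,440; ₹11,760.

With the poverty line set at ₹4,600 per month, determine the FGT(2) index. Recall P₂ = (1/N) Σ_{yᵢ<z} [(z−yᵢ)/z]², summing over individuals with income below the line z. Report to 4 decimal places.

Below z: ₹2,240, ₹3,860, ₹4,240 (q = 3 of N = 5).
Shortfall ratios: (4600−2240)/4600 = 0.5130; (4600−3860)/4600 = 0.1609; (4600−4240)/4600 = 0.0783.
Squared: 0.2632; 0.0259; 0.0061.
Sum = 0.295217; P₂ = 0.295217 / 5 = 0.0590.

0.0590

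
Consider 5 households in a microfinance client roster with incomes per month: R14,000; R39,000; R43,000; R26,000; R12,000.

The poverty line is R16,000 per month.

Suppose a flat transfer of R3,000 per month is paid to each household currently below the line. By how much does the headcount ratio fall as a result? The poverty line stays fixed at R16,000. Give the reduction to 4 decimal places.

0.2000

Before: below the line — R12,000, R14,000; headcount ratio = 0.400000.
After the R3,000 transfer: below the line — R15,000; headcount ratio = 0.200000.
Reduction = 0.400000 − 0.200000 = 0.2000.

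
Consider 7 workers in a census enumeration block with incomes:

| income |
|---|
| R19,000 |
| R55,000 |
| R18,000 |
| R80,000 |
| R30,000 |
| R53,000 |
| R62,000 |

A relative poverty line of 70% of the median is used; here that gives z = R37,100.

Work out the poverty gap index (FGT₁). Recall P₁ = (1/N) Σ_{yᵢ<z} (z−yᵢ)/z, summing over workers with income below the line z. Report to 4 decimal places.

0.1706

Incomes under z: R18,000, R19,000, R30,000 (q = 3 of N = 7).
Relative gaps: (37100−18000)/37100 = 0.5148; (37100−19000)/37100 = 0.4879; (37100−30000)/37100 = 0.1914.
Sum of shortfalls = 1.194070; P₁ averages over all N: 1.194070 / 7 = 0.1706.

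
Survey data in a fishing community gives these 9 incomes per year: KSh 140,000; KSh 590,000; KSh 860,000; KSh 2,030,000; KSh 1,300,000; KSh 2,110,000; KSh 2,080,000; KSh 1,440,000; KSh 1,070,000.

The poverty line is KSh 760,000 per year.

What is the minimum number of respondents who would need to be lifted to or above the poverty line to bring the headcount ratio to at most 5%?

2

2 of the 9 respondents are poor, so H = 2/9 = 0.222.
A headcount ratio of at most 5% allows at most ⌊0.05 × 9⌋ = 0 poor respondents.
So at least 2 − 0 = 2 must be lifted.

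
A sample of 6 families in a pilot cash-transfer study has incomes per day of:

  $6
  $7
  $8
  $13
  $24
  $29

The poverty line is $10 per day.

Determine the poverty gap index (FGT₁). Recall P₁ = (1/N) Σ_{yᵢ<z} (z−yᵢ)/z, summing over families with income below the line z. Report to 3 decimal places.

0.150

Incomes under z: $6, $7, $8 (q = 3 of N = 6).
Shortfall ratios: (10−6)/10 = 0.4000; (10−7)/10 = 0.3000; (10−8)/10 = 0.2000.
Σ = 0.900000. Dividing by the full population N = 6 gives P₁ = 0.150.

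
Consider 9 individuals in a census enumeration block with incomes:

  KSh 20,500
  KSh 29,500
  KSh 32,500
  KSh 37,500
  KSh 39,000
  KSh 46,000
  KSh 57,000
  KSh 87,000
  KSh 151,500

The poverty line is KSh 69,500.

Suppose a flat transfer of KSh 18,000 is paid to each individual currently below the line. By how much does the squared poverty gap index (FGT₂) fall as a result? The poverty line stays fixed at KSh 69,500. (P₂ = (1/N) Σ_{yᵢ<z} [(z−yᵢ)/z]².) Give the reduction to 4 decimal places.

Before: below the line — KSh 20,500, KSh 29,500, KSh 32,500, KSh 37,500, KSh 39,000, KSh 46,000, KSh 57,000; squared poverty gap index (FGT₂) = 0.184779.
After the KSh 18,000 transfer: below the line — KSh 38,500, KSh 47,500, KSh 50,500, KSh 55,500, KSh 57,000, KSh 64,000; squared poverty gap index (FGT₂) = 0.050342.
Reduction = 0.184779 − 0.050342 = 0.1344.

0.1344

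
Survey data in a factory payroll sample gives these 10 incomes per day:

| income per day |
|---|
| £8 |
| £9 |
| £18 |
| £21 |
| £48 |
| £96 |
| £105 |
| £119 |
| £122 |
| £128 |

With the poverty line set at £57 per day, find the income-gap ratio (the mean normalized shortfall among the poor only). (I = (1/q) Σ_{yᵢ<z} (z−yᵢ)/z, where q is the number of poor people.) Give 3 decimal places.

Incomes under z: £8, £9, £18, £21, £48 (q = 5 of N = 10).
Shortfall ratios (z−y)/z: 0.8596, 0.8421, 0.6842, 0.6316, 0.1579; sum = 3.175439.
The income-gap ratio divides by q (the poor only): 3.175439 / 5 = 0.635.

0.635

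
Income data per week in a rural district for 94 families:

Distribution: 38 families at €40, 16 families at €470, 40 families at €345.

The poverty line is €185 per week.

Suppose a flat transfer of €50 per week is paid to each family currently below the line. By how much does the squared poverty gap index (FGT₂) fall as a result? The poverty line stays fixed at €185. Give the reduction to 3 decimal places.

0.142

Before: below the line — 38×€40; squared poverty gap index (FGT₂) = 0.24834.
After the €50 transfer: below the line — 38×€90; squared poverty gap index (FGT₂) = 0.10660.
Reduction = 0.24834 − 0.10660 = 0.142.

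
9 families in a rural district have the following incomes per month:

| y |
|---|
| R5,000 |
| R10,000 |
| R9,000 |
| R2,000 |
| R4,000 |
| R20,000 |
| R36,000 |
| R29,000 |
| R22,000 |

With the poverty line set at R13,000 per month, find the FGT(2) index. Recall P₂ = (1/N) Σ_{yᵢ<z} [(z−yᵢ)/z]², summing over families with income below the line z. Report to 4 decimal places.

0.1913

Poor units: R2,000, R4,000, R5,000, R9,000, R10,000 (q = 5 of N = 9).
Relative gaps: (13000−2000)/13000 = 0.8462; (13000−4000)/13000 = 0.6923; (13000−5000)/13000 = 0.6154; (13000−9000)/13000 = 0.3077; (13000−10000)/13000 = 0.2308.
Squared: 0.7160; 0.4793; 0.3787; 0.0947; 0.0533.
Sum = 1.721893; P₂ = 1.721893 / 9 = 0.1913.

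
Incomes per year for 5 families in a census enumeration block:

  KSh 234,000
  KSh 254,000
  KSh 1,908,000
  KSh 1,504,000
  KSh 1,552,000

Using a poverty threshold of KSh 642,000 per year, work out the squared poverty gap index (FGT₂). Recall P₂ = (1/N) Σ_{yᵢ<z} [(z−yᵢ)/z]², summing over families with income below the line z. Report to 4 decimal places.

0.1538

Poor units: KSh 234,000, KSh 254,000 (q = 2 of N = 5).
Normalized shortfalls: (642000−234000)/642000 = 0.6355; (642000−254000)/642000 = 0.6044.
Squared: 0.4039; 0.3653.
Sum = 0.769131; P₂ = 0.769131 / 5 = 0.1538.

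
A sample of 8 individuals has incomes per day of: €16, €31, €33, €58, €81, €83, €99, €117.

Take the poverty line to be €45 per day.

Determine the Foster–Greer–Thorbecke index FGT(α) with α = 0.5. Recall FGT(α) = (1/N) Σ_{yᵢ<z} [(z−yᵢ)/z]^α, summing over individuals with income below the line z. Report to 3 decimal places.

0.235

Below z: €16, €31, €33 (q = 3 of N = 8).
Normalized shortfalls: (45−16)/45 = 0.6444; (45−31)/45 = 0.3111; (45−33)/45 = 0.2667.
Raised to α = 0.5: 0.80277; 0.55777; 0.51640.
Sum = 1.876944; FGT(0.5) = 1.876944 / 8 = 0.235.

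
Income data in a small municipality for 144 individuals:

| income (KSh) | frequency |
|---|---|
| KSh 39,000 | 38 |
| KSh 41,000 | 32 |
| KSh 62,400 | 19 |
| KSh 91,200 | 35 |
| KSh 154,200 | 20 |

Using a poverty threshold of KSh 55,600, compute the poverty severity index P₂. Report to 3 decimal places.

Incomes under z: 38×KSh 39,000, 32×KSh 41,000 (q = 70 of N = 144).
Gap ratios (z−y)/z: (55600−39000)/55600 = 0.2986 (×38); (55600−41000)/55600 = 0.2626 (×32).
Squared: 0.0891 (×38); 0.0690 (×32).
Sum = 5.593784; P₂ = 5.593784 / 144 = 0.039.

0.039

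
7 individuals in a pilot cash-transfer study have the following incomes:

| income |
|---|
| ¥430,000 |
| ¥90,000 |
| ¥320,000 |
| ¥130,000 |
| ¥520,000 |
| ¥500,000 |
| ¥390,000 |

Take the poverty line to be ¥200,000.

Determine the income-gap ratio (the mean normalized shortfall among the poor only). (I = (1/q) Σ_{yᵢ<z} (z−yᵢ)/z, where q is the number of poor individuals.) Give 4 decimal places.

0.4500

Below z: ¥90,000, ¥130,000 (q = 2 of N = 7).
Relative gaps: 0.5500, 0.3500; sum = 0.900000.
I averages over the q = 2 poor units only: 0.900000 / 2 = 0.4500.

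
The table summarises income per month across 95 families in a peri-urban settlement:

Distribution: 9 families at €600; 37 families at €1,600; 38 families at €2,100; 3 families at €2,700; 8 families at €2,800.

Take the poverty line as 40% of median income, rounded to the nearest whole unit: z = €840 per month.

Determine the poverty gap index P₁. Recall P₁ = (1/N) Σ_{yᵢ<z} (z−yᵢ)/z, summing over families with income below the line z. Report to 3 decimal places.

Poor units: 9×€600 (q = 9 of N = 95).
Relative gaps: (840−600)/840 = 0.2857 (×9).
Σ = 2.571429. Dividing by the full population N = 95 gives P₁ = 0.027.

0.027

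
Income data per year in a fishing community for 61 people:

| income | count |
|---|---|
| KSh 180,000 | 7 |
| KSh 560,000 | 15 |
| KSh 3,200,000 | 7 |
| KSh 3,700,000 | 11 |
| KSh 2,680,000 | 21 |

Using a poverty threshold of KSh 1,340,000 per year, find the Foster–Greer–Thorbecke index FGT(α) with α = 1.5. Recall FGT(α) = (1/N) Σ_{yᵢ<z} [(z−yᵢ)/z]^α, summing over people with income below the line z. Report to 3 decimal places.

Below the line: 7×KSh 180,000, 15×KSh 560,000 (q = 22 of N = 61).
Normalized shortfalls: (1340000−180000)/1340000 = 0.8657 (×7); (1340000−560000)/1340000 = 0.5821 (×15).
Raised to α = 1.5: 0.80543 (×7); 0.44410 (×15).
Sum = 12.299596; FGT(1.5) = 12.299596 / 61 = 0.202.

0.202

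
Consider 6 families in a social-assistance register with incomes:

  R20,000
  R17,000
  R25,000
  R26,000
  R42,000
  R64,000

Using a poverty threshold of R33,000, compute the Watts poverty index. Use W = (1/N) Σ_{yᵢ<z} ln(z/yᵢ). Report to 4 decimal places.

0.2800

Below the line: R17,000, R20,000, R25,000, R26,000 (q = 4 of N = 6).
Log shortfalls: ln(33000/17000) = 0.6633; ln(33000/20000) = 0.5008; ln(33000/25000) = 0.2776; ln(33000/26000) = 0.2384.
W = 1.680112 / 6 = 0.2800.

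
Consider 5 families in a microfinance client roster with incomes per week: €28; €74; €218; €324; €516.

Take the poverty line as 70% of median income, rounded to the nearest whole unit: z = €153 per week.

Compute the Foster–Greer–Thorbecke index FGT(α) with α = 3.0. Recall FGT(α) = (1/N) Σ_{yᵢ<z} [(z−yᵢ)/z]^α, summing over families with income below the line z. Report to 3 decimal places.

Below the line: €28, €74 (q = 2 of N = 5).
Relative gaps: (153−28)/153 = 0.8170; (153−74)/153 = 0.5163.
Raised to α = 3.0: 0.54533; 0.13766.
Sum = 0.682985; FGT(3.0) = 0.682985 / 5 = 0.137.

0.137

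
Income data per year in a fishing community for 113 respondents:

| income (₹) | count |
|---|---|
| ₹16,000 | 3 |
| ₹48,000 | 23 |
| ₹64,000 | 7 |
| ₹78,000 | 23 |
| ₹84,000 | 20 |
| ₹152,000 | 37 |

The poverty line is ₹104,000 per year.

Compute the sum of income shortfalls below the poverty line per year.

Below the line: 3×₹16,000, 23×₹48,000, 7×₹64,000, 23×₹78,000, 20×₹84,000 (q = 76 of N = 113).
Individual gaps: 3×(104000−16000) = 264000; 23×(104000−48000) = 1288000; 7×(104000−64000) = 280000; 23×(104000−78000) = 598000; 20×(104000−84000) = 400000.
Aggregate gap = ₹2,830,000.

₹2,830,000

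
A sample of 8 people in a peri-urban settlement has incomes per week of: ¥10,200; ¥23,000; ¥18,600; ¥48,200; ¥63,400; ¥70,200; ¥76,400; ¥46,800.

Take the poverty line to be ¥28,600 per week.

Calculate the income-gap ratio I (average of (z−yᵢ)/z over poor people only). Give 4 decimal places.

Below the line: ¥10,200, ¥18,600, ¥23,000 (q = 3 of N = 8).
Relative gaps: 0.6434, 0.3497, 0.1958; sum = 1.188811.
I averages over the q = 3 poor units only: 1.188811 / 3 = 0.3963.

0.3963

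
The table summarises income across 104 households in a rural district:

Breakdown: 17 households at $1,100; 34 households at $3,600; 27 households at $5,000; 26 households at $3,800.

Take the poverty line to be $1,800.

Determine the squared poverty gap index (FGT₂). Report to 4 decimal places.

Below z: 17×$1,100 (q = 17 of N = 104).
Gap ratios (z−y)/z: (1800−1100)/1800 = 0.3889 (×17).
Squared: 0.1512 (×17).
Sum = 2.570988; P₂ = 2.570988 / 104 = 0.0247.

0.0247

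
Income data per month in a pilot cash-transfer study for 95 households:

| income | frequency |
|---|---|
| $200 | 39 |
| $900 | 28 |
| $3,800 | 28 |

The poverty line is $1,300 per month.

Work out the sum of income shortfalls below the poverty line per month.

Incomes under z: 39×$200, 28×$900 (q = 67 of N = 95).
Individual gaps: 39×(1300−200) = 42900; 28×(1300−900) = 11200.
Aggregate gap = $54,100.

$54,100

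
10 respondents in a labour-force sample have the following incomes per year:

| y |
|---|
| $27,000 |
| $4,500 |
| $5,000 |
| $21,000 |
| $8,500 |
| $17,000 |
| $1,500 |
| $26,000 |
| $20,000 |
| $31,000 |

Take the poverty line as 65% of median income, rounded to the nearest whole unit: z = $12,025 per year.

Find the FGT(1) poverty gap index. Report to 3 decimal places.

0.238

Incomes under z: $1,500, $4,500, $5,000, $8,500 (q = 4 of N = 10).
Normalized shortfalls: (12025−1500)/12025 = 0.8753; (12025−4500)/12025 = 0.6258; (12025−5000)/12025 = 0.5842; (12025−8500)/12025 = 0.2931.
Σ = 2.378378. Dividing by the full population N = 10 gives P₁ = 0.238.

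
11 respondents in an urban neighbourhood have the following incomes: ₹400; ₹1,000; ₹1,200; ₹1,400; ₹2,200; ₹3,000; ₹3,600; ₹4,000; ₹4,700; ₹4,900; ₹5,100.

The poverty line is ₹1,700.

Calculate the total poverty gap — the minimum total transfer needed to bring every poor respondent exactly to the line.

Below the line: ₹400, ₹1,000, ₹1,200, ₹1,400 (q = 4 of N = 11).
Individual gaps: 1700−400 = 1300; 1700−1000 = 700; 1700−1200 = 500; 1700−1400 = 300.
Aggregate gap = ₹2,800.

₹2,800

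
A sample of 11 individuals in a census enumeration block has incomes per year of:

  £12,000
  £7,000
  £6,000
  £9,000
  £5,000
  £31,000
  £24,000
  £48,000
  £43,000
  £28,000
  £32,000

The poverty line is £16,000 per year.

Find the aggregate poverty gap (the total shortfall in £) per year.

£41,000

Below the line: £5,000, £6,000, £7,000, £9,000, £12,000 (q = 5 of N = 11).
Individual gaps: 16000−5000 = 11000; 16000−6000 = 10000; 16000−7000 = 9000; 16000−9000 = 7000; 16000−12000 = 4000.
Aggregate gap = £41,000.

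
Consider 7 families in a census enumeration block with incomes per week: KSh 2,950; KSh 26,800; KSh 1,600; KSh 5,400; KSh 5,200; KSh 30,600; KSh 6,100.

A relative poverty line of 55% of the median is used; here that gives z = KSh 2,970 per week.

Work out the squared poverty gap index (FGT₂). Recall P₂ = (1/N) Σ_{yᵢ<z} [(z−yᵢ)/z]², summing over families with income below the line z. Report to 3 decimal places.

Poor units: KSh 1,600, KSh 2,950 (q = 2 of N = 7).
Relative gaps: (2970−1600)/2970 = 0.4613; (2970−2950)/2970 = 0.0067.
Squared: 0.2128; 0.0000.
Sum = 0.212824; P₂ = 0.212824 / 7 = 0.030.

0.030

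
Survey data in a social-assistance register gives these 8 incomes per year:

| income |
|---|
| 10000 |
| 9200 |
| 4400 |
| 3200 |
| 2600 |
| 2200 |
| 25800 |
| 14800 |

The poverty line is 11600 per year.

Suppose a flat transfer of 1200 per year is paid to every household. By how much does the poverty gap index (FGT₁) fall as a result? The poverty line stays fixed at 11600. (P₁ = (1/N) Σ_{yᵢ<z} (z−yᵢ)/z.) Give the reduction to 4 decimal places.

Before: below the line — 2200, 2600, 3200, 4400, 9200, 10000; poverty gap index (FGT₁) = 0.409483.
After the 1200 transfer: below the line — 3400, 3800, 4400, 5600, 10400, 11200; poverty gap index (FGT₁) = 0.331897.
Reduction = 0.409483 − 0.331897 = 0.0776.

0.0776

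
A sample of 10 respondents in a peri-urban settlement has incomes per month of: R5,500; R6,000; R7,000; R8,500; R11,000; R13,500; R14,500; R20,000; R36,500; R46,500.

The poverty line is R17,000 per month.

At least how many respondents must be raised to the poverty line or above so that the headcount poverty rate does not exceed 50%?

7 of the 10 respondents are poor, so H = 7/10 = 0.700.
A headcount ratio of at most 50% allows at most ⌊0.50 × 10⌋ = 5 poor respondents.
So at least 7 − 5 = 2 must be lifted.

2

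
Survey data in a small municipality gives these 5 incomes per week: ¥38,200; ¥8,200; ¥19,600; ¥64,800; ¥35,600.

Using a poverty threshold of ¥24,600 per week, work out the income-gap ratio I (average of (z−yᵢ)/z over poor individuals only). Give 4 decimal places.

Below the line: ¥8,200, ¥19,600 (q = 2 of N = 5).
Shortfall ratios (z−y)/z: 0.6667, 0.2033; sum = 0.869919.
I averages over the q = 2 poor units only: 0.869919 / 2 = 0.4350.

0.4350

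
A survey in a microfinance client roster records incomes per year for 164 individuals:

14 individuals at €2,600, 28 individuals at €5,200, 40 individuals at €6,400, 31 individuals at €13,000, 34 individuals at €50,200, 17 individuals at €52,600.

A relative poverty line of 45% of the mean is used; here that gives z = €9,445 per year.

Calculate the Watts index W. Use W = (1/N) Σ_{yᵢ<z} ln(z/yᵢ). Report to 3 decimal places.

0.307

Poor units: 14×€2,600, 28×€5,200, 40×€6,400 (q = 82 of N = 164).
Log shortfalls: ln(9445/2600) = 1.2900 (×14); ln(9445/5200) = 0.5968 (×28); ln(9445/6400) = 0.3892 (×40).
W = 50.338290 / 164 = 0.307.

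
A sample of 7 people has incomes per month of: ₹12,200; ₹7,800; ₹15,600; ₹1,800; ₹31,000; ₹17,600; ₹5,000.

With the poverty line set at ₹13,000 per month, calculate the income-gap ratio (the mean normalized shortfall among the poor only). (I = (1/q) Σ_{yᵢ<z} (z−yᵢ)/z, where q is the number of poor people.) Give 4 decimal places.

0.4846

Below the line: ₹1,800, ₹5,000, ₹7,800, ₹12,200 (q = 4 of N = 7).
Relative gaps: 0.8615, 0.6154, 0.4000, 0.0615; sum = 1.938462.
The income-gap ratio divides by q (the poor only): 1.938462 / 4 = 0.4846.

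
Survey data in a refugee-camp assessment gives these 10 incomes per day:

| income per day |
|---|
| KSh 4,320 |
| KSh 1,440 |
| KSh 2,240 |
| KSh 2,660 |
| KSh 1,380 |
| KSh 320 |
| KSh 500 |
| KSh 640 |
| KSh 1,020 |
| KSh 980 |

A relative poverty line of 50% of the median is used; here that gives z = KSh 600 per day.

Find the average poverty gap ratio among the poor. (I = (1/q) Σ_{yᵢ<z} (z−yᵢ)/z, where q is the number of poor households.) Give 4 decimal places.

Poor units: KSh 320, KSh 500 (q = 2 of N = 10).
Shortfall ratios (z−y)/z: 0.4667, 0.1667; sum = 0.633333.
The income-gap ratio divides by q (the poor only): 0.633333 / 2 = 0.3167.

0.3167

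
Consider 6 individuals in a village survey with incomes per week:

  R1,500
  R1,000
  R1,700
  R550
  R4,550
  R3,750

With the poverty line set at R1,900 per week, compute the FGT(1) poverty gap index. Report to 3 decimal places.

Below z: R550, R1,000, R1,500, R1,700 (q = 4 of N = 6).
Relative gaps: (1900−550)/1900 = 0.7105; (1900−1000)/1900 = 0.4737; (1900−1500)/1900 = 0.2105; (1900−1700)/1900 = 0.1053.
Sum of shortfalls = 1.500000; P₁ averages over all N: 1.500000 / 6 = 0.250.

0.250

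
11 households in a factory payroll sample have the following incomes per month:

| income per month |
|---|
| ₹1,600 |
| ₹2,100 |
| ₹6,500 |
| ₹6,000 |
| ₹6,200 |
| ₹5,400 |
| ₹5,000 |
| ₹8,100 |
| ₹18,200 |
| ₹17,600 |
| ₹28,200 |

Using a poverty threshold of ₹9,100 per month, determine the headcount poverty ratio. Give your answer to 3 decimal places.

0.727

8 of the 11 households have income below ₹9,100.
H = 8/11 = 0.727.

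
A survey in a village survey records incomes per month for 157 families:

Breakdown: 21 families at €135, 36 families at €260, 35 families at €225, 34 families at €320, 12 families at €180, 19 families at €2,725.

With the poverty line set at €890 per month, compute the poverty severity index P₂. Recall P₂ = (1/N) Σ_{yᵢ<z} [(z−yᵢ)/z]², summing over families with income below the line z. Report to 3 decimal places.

Below the line: 21×€135, 12×€180, 35×€225, 36×€260, 34×€320 (q = 138 of N = 157).
Normalized shortfalls: (890−135)/890 = 0.8483 (×21); (890−180)/890 = 0.7978 (×12); (890−225)/890 = 0.7472 (×35); (890−260)/890 = 0.7079 (×36); (890−320)/890 = 0.6404 (×34).
Squared: 0.7196 (×21); 0.6364 (×12); 0.5583 (×35); 0.5011 (×36); 0.4102 (×34).
Sum = 74.274208; P₂ = 74.274208 / 157 = 0.473.

0.473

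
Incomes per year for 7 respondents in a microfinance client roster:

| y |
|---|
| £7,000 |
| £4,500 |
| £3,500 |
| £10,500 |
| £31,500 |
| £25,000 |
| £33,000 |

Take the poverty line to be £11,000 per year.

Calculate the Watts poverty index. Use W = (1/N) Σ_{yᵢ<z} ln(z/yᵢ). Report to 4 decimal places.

Poor units: £3,500, £4,500, £7,000, £10,500 (q = 4 of N = 7).
Log shortfalls: ln(11000/3500) = 1.1451; ln(11000/4500) = 0.8938; ln(11000/7000) = 0.4520; ln(11000/10500) = 0.0465.
W = 2.537455 / 7 = 0.3625.

0.3625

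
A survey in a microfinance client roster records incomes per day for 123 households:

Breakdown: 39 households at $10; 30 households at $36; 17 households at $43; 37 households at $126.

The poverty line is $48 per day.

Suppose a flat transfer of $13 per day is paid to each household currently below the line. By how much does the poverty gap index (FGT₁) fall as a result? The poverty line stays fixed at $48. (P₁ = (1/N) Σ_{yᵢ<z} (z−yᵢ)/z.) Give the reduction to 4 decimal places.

0.1612

Before: below the line — 39×$10, 30×$36, 17×$43; poverty gap index (FGT₁) = 0.326389.
After the $13 transfer: below the line — 39×$23; poverty gap index (FGT₁) = 0.165142.
Reduction = 0.326389 − 0.165142 = 0.1612.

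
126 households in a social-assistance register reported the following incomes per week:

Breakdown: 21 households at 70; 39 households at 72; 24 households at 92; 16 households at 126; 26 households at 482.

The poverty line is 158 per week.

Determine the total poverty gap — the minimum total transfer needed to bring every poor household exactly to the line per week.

Below the line: 21×70, 39×72, 24×92, 16×126 (q = 100 of N = 126).
Individual gaps: 21×(158−70) = 1848; 39×(158−72) = 3354; 24×(158−92) = 1584; 16×(158−126) = 512.
Aggregate gap = 7298.

7298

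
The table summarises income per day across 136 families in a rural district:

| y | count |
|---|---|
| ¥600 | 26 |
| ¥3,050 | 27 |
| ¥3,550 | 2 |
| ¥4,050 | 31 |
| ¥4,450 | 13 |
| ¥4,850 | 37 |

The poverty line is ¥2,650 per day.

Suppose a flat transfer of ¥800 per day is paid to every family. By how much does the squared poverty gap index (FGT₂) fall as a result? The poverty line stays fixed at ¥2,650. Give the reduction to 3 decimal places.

0.072

Before: below the line — 26×¥600; squared poverty gap index (FGT₂) = 0.11441.
After the ¥800 transfer: below the line — 26×¥1,400; squared poverty gap index (FGT₂) = 0.04254.
Reduction = 0.11441 − 0.04254 = 0.072.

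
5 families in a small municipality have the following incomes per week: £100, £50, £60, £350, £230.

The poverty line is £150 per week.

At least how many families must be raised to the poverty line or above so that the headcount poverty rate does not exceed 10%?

3 of the 5 families are poor, so H = 3/5 = 0.600.
A headcount ratio of at most 10% allows at most ⌊0.10 × 5⌋ = 0 poor families.
So at least 3 − 0 = 3 must be lifted.

3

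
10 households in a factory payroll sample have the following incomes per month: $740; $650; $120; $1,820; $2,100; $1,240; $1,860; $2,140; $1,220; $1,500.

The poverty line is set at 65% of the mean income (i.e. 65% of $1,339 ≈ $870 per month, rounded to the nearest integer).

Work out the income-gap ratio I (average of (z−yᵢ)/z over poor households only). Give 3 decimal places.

0.421

Incomes under z: $120, $650, $740 (q = 3 of N = 10).
Relative gaps: 0.8621, 0.2529, 0.1494; sum = 1.264368.
The income-gap ratio divides by q (the poor only): 1.264368 / 3 = 0.421.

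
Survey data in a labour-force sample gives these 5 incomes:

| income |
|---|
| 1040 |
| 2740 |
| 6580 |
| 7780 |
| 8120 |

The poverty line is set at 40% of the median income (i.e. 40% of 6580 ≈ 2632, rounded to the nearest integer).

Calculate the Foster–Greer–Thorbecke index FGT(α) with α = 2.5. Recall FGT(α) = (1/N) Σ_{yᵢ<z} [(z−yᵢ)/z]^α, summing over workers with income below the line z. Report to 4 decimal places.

0.0569

Incomes under z: 1040 (q = 1 of N = 5).
Gap ratios (z−y)/z: (2632−1040)/2632 = 0.6049.
Raised to α = 2.5: 0.28454.
Sum = 0.284540; FGT(2.5) = 0.284540 / 5 = 0.0569.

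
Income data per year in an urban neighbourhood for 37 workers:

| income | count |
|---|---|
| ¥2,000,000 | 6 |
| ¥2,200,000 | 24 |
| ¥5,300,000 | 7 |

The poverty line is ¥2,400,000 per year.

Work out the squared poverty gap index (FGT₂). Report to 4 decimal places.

0.0090

Poor units: 6×¥2,000,000, 24×¥2,200,000 (q = 30 of N = 37).
Shortfall ratios: (2400000−2000000)/2400000 = 0.1667 (×6); (2400000−2200000)/2400000 = 0.0833 (×24).
Squared: 0.0278 (×6); 0.0069 (×24).
Sum = 0.333333; P₂ = 0.333333 / 37 = 0.0090.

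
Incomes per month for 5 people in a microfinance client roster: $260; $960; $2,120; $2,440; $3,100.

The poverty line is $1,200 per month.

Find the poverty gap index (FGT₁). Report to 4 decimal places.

0.1967

Poor units: $260, $960 (q = 2 of N = 5).
Shortfall ratios: (1200−260)/1200 = 0.7833; (1200−960)/1200 = 0.2000.
Σ = 0.983333. Dividing by the full population N = 5 gives P₁ = 0.1967.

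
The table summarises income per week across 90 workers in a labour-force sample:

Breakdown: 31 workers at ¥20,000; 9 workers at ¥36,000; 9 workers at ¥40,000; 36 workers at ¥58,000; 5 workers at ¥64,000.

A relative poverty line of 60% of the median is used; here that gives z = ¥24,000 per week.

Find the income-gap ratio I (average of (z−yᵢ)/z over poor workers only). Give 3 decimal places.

Poor units: 31×¥20,000 (q = 31 of N = 90).
Shortfall ratios (z−y)/z: 0.1667 (×31); sum = 5.166667.
The income-gap ratio divides by q (the poor only): 5.166667 / 31 = 0.167.

0.167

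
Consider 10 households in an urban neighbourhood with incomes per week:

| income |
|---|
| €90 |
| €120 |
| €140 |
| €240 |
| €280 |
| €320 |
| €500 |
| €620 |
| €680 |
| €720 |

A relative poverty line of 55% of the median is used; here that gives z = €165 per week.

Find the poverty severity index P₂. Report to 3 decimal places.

Poor units: €90, €120, €140 (q = 3 of N = 10).
Relative gaps: (165−90)/165 = 0.4545; (165−120)/165 = 0.2727; (165−140)/165 = 0.1515.
Squared: 0.2066; 0.0744; 0.0230.
Sum = 0.303949; P₂ = 0.303949 / 10 = 0.030.

0.030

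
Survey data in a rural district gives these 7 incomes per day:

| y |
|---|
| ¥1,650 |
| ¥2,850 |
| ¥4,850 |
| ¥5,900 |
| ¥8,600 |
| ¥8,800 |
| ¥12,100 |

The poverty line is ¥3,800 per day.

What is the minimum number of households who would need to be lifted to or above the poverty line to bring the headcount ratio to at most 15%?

1

Currently q = 2 of N = 7 are below the line (H = 0.286).
A headcount ratio of at most 15% allows at most ⌊0.15 × 7⌋ = 1 poor households.
So at least 2 − 1 = 1 must be lifted.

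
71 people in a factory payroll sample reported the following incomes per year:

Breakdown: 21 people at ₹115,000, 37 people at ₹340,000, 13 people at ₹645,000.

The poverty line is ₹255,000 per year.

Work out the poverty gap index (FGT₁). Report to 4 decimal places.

0.1624

Below z: 21×₹115,000 (q = 21 of N = 71).
Shortfall ratios: (255000−115000)/255000 = 0.5490 (×21).
Σ = 11.529412. Dividing by the full population N = 71 gives P₁ = 0.1624.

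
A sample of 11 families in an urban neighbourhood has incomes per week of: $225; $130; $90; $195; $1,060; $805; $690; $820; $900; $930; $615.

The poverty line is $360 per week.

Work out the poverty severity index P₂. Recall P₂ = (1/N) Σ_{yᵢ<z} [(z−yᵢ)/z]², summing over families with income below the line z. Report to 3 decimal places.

Incomes under z: $90, $130, $195, $225 (q = 4 of N = 11).
Gap ratios (z−y)/z: (360−90)/360 = 0.7500; (360−130)/360 = 0.6389; (360−195)/360 = 0.4583; (360−225)/360 = 0.3750.
Squared: 0.5625; 0.4082; 0.2101; 0.1406.
Sum = 1.321373; P₂ = 1.321373 / 11 = 0.120.

0.120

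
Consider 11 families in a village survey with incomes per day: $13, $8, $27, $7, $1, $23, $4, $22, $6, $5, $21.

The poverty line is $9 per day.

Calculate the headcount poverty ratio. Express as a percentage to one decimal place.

54.5%

6 of the 11 families have income below $9.
H = 6/11 = 54.5%.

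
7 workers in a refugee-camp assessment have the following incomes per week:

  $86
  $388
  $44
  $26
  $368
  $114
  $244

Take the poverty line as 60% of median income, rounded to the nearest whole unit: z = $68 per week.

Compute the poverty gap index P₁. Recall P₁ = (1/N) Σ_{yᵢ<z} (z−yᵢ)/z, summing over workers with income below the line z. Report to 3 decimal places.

Below z: $26, $44 (q = 2 of N = 7).
Shortfall ratios: (68−26)/68 = 0.6176; (68−44)/68 = 0.3529.
Sum of shortfalls = 0.970588; P₁ averages over all N: 0.970588 / 7 = 0.139.

0.139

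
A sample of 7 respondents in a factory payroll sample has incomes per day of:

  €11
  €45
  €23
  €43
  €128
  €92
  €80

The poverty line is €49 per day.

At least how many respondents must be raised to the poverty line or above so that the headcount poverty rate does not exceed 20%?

3

Currently q = 4 of N = 7 are below the line (H = 0.571).
A headcount ratio of at most 20% allows at most ⌊0.20 × 7⌋ = 1 poor respondents.
So at least 4 − 1 = 3 must be lifted.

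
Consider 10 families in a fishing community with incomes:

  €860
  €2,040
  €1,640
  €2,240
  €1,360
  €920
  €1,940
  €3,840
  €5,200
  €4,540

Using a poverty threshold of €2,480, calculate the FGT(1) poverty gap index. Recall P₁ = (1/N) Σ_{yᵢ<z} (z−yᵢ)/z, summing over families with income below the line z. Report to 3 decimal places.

0.256

Poor units: €860, €920, €1,360, €1,640, €1,940, €2,040, €2,240 (q = 7 of N = 10).
Shortfall ratios: (2480−860)/2480 = 0.6532; (2480−920)/2480 = 0.6290; (2480−1360)/2480 = 0.4516; (2480−1640)/2480 = 0.3387; (2480−1940)/2480 = 0.2177; (2480−2040)/2480 = 0.1774; (2480−2240)/2480 = 0.0968.
Sum of shortfalls = 2.564516; P₁ averages over all N: 2.564516 / 10 = 0.256.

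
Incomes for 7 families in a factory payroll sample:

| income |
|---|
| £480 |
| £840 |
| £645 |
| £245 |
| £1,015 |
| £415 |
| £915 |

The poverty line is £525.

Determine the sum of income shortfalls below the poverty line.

£435

Incomes under z: £245, £415, £480 (q = 3 of N = 7).
Individual gaps: 525−245 = 280; 525−415 = 110; 525−480 = 45.
Aggregate gap = £435.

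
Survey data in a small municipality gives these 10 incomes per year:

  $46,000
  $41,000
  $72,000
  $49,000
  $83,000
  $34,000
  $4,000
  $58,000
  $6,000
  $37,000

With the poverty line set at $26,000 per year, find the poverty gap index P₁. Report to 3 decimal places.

Poor units: $4,000, $6,000 (q = 2 of N = 10).
Gap ratios (z−y)/z: (26000−4000)/26000 = 0.8462; (26000−6000)/26000 = 0.7692.
Sum of shortfalls = 1.615385; P₁ averages over all N: 1.615385 / 10 = 0.162.

0.162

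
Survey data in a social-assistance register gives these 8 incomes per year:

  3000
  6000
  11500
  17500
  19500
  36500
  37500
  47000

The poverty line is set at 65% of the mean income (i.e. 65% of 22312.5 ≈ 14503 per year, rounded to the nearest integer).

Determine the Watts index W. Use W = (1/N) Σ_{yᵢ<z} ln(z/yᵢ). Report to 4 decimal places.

0.3363

Below z: 3000, 6000, 11500 (q = 3 of N = 8).
Log gaps: ln(14503/3000) = 1.5757; ln(14503/6000) = 0.8826; ln(14503/11500) = 0.2320.
W = 2.690348 / 8 = 0.3363.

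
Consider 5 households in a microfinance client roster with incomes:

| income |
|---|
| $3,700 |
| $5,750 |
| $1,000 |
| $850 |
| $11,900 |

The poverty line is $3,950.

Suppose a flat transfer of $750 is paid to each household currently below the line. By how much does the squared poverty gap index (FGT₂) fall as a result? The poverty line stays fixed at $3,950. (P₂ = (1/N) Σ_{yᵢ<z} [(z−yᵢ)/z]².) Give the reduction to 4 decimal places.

0.1027

Before: below the line — $850, $1,000, $3,700; squared poverty gap index (FGT₂) = 0.235539.
After the $750 transfer: below the line — $1,600, $1,750; squared poverty gap index (FGT₂) = 0.132831.
Reduction = 0.235539 − 0.132831 = 0.1027.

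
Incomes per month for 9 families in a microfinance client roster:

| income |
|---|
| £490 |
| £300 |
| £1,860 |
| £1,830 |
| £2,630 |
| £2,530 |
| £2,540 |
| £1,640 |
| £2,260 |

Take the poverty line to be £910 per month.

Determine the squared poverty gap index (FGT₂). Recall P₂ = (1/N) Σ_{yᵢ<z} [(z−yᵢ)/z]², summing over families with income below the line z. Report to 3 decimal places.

Below the line: £300, £490 (q = 2 of N = 9).
Shortfall ratios: (910−300)/910 = 0.6703; (910−490)/910 = 0.4615.
Squared: 0.4493; 0.2130.
Sum = 0.662360; P₂ = 0.662360 / 9 = 0.074.

0.074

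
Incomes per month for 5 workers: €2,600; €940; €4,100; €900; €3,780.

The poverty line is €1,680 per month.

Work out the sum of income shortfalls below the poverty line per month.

€1,520

Poor units: €900, €940 (q = 2 of N = 5).
Individual gaps: 1680−900 = 780; 1680−940 = 740.
Aggregate gap = €1,520.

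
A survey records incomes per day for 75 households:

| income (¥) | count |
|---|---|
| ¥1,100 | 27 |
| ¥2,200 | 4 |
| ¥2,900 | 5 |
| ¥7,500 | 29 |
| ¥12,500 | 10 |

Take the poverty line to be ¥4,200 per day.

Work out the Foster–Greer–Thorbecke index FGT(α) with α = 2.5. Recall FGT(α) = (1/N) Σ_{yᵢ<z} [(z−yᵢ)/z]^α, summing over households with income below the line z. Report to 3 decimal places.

0.180

Incomes under z: 27×¥1,100, 4×¥2,200, 5×¥2,900 (q = 36 of N = 75).
Relative gaps: (4200−1100)/4200 = 0.7381 (×27); (4200−2200)/4200 = 0.4762 (×4); (4200−2900)/4200 = 0.3095 (×5).
Raised to α = 2.5: 0.46804 (×27); 0.15648 (×4); 0.05330 (×5).
Sum = 13.529438; FGT(2.5) = 13.529438 / 75 = 0.180.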